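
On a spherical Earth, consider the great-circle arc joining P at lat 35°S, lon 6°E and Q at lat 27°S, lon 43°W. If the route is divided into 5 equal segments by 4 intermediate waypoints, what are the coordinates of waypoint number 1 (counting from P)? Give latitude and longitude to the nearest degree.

From cos δ = sin φ₁ sin φ₂ + cos φ₁ cos φ₂ cos Δλ, the central angle is δ ≈ 0.739 rad (42.3°).
Interpolate at f = 1/5 with slerp weights a = sin((1−f)δ)/sin δ ≈ 0.827, b = sin(fδ)/sin δ ≈ 0.219.
p = a·p₁ + b·p₂ ≈ (0.817, -0.062, -0.574); φ = arcsin(p_z) ≈ -35.02°, λ = atan2(p_y, p_x) ≈ -4.34°.

≈ lat 35°S, lon 4°W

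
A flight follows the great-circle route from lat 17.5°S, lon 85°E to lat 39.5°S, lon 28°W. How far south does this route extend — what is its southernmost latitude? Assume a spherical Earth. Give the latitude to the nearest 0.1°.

≈ 47.1°S

The great circle lies in the plane with unit normal n̂ = (p₁ × p₂)/|p₁ × p₂|.
Here n̂_z ≈ -0.681; the vertex latitude is φ_max = arccos|n̂_z| ≈ 47.1°.
Check via Clairaut: cos φ_max = |cos φ₁| · sin C = cos(17.5°)·sin(134.5°) ≈ 0.681, again giving ≈ 47.1°.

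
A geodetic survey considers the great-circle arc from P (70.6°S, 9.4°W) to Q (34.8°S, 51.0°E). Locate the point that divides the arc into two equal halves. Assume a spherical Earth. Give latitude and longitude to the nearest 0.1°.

≈ (55.9°S, 34.7°E)

Write both endpoints as unit vectors p₁, p₂ with components (cos φ cos λ, cos φ sin λ, sin φ).
The central angle between the endpoints is δ = arccos(p₁·p₂) ≈ 0.832 rad (47.7°).
Interpolate at f = 1/2 with slerp weights a = sin((1−f)δ)/sin δ ≈ 0.547, b = sin(fδ)/sin δ ≈ 0.547.
p = a·p₁ + b·p₂ ≈ (0.462, 0.319, -0.828); φ = arcsin(p_z) ≈ -55.86°, λ = atan2(p_y, p_x) ≈ 34.66°.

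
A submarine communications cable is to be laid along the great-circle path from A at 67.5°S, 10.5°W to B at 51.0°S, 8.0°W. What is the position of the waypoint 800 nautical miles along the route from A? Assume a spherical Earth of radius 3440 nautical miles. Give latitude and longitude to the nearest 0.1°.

≈ 54.2°S, 8.3°W

Convert each endpoint to a unit vector on the sphere (x = cos φ cos λ, y = cos φ sin λ, z = sin φ).
The central angle between the endpoints is δ = arccos(p₁·p₂) ≈ 0.289 rad (16.5°). The total great-circle distance is δ·R ≈ 0.289 × 3440 ≈ 993 nmi, so the target fraction is f = 800/993 ≈ 0.805.
Interpolate at f ≈ 0.805 with slerp weights a = sin((1−f)δ)/sin δ ≈ 0.197, b = sin(fδ)/sin δ ≈ 0.809.
p = a·p₁ + b·p₂ ≈ (0.579, -0.085, -0.811); φ = arcsin(p_z) ≈ -54.22°, λ = atan2(p_y, p_x) ≈ -8.32°.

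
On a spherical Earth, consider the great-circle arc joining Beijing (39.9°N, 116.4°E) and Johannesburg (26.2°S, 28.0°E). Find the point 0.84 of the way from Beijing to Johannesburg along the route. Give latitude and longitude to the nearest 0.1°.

From cos δ = sin φ₁ sin φ₂ + cos φ₁ cos φ₂ cos Δλ, the central angle is δ ≈ 1.838 rad (105.3°).
Interpolate at f = 0.84 with slerp weights a = sin((1−f)δ)/sin δ ≈ 0.301, b = sin(fδ)/sin δ ≈ 1.036.
p = a·p₁ + b·p₂ ≈ (0.719, 0.643, -0.265); φ = arcsin(p_z) ≈ -15.36°, λ = atan2(p_y, p_x) ≈ 41.83°.

≈ 15.4°S, 41.8°E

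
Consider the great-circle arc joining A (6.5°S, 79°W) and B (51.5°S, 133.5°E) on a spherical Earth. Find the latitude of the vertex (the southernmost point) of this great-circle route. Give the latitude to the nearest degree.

≈ 68°S

The great circle lies in the plane with unit normal n̂ = (p₁ × p₂)/|p₁ × p₂|.
Here n̂_z ≈ -0.369; the vertex latitude is φ_max = arccos|n̂_z| ≈ 68.4°.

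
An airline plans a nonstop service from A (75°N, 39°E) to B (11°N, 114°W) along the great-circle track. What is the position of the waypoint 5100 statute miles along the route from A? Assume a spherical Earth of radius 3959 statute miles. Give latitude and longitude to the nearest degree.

Convert each endpoint to a unit vector on the sphere (x = cos φ cos λ, y = cos φ sin λ, z = sin φ).
The central angle between the endpoints is δ = arccos(p₁·p₂) ≈ 1.613 rad (92.4°). The total great-circle distance is δ·R ≈ 1.613 × 3959 ≈ 6385 mi, so the target fraction is f = 5100/6385 ≈ 0.799.
Interpolate at f ≈ 0.799 with slerp weights a = sin((1−f)δ)/sin δ ≈ 0.319, b = sin(fδ)/sin δ ≈ 0.961.
p = a·p₁ + b·p₂ ≈ (-0.320, -0.810, 0.492); φ = arcsin(p_z) ≈ 29.46°, λ = atan2(p_y, p_x) ≈ -111.53°.

≈ (29°N, 112°W)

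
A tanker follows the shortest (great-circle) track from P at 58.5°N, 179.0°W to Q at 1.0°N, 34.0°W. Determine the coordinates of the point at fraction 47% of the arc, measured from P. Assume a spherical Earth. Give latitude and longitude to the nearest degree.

Convert each endpoint to a unit vector on the sphere (x = cos φ cos λ, y = cos φ sin λ, z = sin φ).
The central angle between the endpoints is δ = arccos(p₁·p₂) ≈ 1.997 rad (114.4°).
Interpolate at f = 0.47 with slerp weights a = sin((1−f)δ)/sin δ ≈ 0.957, b = sin(fδ)/sin δ ≈ 0.886.
p = a·p₁ + b·p₂ ≈ (0.234, -0.504, 0.831); φ = arcsin(p_z) ≈ 56.24°, λ = atan2(p_y, p_x) ≈ -65.07°.

≈ 56°N, 65°W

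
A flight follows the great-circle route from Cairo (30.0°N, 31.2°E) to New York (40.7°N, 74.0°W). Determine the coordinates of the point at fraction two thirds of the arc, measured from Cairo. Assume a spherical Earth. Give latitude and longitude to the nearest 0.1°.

≈ (49.9°N, 37.4°W)

Convert each endpoint to a unit vector on the sphere (x = cos φ cos λ, y = cos φ sin λ, z = sin φ).
The central angle between the endpoints is δ = arccos(p₁·p₂) ≈ 1.416 rad (81.1°).
Interpolate at f = 2/3 with slerp weights a = sin((1−f)δ)/sin δ ≈ 0.460, b = sin(fδ)/sin δ ≈ 0.820.
p = a·p₁ + b·p₂ ≈ (0.512, -0.391, 0.765); φ = arcsin(p_z) ≈ 49.88°, λ = atan2(p_y, p_x) ≈ -37.35°.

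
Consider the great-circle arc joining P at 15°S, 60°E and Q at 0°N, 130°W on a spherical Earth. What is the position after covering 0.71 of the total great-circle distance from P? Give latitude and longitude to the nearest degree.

≈ 38°S, 160°W

Write both endpoints as unit vectors p₁, p₂ with components (cos φ cos λ, cos φ sin λ, sin φ).
The central angle between the endpoints is δ = arccos(p₁·p₂) ≈ 2.828 rad (162.0°).
Interpolate at f = 0.71 with slerp weights a = sin((1−f)δ)/sin δ ≈ 2.371, b = sin(fδ)/sin δ ≈ 2.937.
p = a·p₁ + b·p₂ ≈ (-0.743, -0.267, -0.614); φ = arcsin(p_z) ≈ -37.85°, λ = atan2(p_y, p_x) ≈ -160.24°.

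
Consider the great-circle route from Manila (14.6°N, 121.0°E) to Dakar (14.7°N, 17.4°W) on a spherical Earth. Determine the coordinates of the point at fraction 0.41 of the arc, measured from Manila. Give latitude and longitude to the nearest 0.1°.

Convert each endpoint to a unit vector on the sphere (x = cos φ cos λ, y = cos φ sin λ, z = sin φ).
The central angle between the endpoints is δ = arccos(p₁·p₂) ≈ 2.260 rad (129.5°).
Interpolate at f = 0.41 with slerp weights a = sin((1−f)δ)/sin δ ≈ 1.260, b = sin(fδ)/sin δ ≈ 1.036.
p = a·p₁ + b·p₂ ≈ (0.329, 0.745, 0.580); φ = arcsin(p_z) ≈ 35.48°, λ = atan2(p_y, p_x) ≈ 66.20°.

≈ 35.5°N, 66.2°E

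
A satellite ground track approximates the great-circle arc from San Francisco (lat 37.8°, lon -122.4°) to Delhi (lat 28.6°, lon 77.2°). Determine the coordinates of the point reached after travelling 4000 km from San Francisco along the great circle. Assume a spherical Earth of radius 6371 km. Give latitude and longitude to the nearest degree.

Convert each endpoint to a unit vector on the sphere (x = cos φ cos λ, y = cos φ sin λ, z = sin φ).
The central angle between the endpoints is δ = arccos(p₁·p₂) ≈ 1.939 rad (111.1°). The total great-circle distance is δ·R ≈ 1.939 × 6371 ≈ 12355 km, so the target fraction is f = 4000/12355 ≈ 0.324.
Interpolate at f ≈ 0.324 with slerp weights a = sin((1−f)δ)/sin δ ≈ 1.036, b = sin(fδ)/sin δ ≈ 0.630.
p = a·p₁ + b·p₂ ≈ (-0.316, -0.152, 0.936); φ = arcsin(p_z) ≈ 69.46°, λ = atan2(p_y, p_x) ≈ -154.31°.

≈ lat 69°, lon -154°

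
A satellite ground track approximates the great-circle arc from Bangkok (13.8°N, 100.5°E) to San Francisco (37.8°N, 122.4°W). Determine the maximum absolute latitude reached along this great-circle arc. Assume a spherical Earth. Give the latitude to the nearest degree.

The great circle lies in the plane with unit normal n̂ = (p₁ × p₂)/|p₁ × p₂|.
Here n̂_z ≈ +0.574; the vertex latitude is φ_max = arccos|n̂_z| ≈ 54.9°.

≈ 55°N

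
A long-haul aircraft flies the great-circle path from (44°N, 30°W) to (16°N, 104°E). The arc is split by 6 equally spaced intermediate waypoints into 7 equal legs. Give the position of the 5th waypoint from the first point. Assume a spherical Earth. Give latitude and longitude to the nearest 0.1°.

Write both endpoints as unit vectors p₁, p₂ with components (cos φ cos λ, cos φ sin λ, sin φ).
The central angle between the endpoints is δ = arccos(p₁·p₂) ≈ 1.864 rad (106.8°).
Interpolate at f = 5/7 with slerp weights a = sin((1−f)δ)/sin δ ≈ 0.530, b = sin(fδ)/sin δ ≈ 1.015.
p = a·p₁ + b·p₂ ≈ (0.094, 0.756, 0.648); φ = arcsin(p_z) ≈ 40.40°, λ = atan2(p_y, p_x) ≈ 82.88°.

≈ (40.4°N, 82.9°E)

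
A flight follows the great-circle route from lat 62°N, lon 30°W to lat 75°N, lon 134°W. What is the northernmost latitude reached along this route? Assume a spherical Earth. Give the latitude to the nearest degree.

≈ 78°N

The great circle lies in the plane with unit normal n̂ = (p₁ × p₂)/|p₁ × p₂|.
Here n̂_z ≈ -0.208; the vertex latitude is φ_max = arccos|n̂_z| ≈ 78.0°.
Check via Clairaut: cos φ_max = |cos φ₁| · sin C = cos(62.0°)·sin(26.3°) ≈ 0.208, again giving ≈ 78.0°.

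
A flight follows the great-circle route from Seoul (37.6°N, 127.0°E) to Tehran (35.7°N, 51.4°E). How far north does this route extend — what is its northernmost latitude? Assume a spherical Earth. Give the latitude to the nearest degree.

≈ 43°N

The great circle lies in the plane with unit normal n̂ = (p₁ × p₂)/|p₁ × p₂|.
Here n̂_z ≈ -0.728; the vertex latitude is φ_max = arccos|n̂_z| ≈ 43.3°.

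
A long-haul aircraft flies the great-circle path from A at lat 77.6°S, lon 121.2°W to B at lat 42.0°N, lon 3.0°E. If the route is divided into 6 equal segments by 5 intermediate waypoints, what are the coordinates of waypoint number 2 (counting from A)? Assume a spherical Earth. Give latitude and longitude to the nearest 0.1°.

≈ lat 47.7°S, lon 20.2°W

From cos δ = sin φ₁ sin φ₂ + cos φ₁ cos φ₂ cos Δλ, the central angle is δ ≈ 2.409 rad (138.0°).
Interpolate at f = 2/6 with slerp weights a = sin((1−f)δ)/sin δ ≈ 1.494, b = sin(fδ)/sin δ ≈ 1.075.
p = a·p₁ + b·p₂ ≈ (0.632, -0.233, -0.739); φ = arcsin(p_z) ≈ -47.68°, λ = atan2(p_y, p_x) ≈ -20.21°.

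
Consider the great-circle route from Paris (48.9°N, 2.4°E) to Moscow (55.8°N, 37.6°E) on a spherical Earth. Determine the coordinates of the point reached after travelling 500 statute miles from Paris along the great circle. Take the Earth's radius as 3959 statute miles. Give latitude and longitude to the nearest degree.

The haversine formula gives a central angle δ ≈ 0.389 rad (22.3°) between the endpoints. The total great-circle distance is δ·R ≈ 0.389 × 3959 ≈ 1541 mi, so the target fraction is f = 500/1541 ≈ 0.324.
Interpolate at f ≈ 0.324 with slerp weights a = sin((1−f)δ)/sin δ ≈ 0.685, b = sin(fδ)/sin δ ≈ 0.332.
p = a·p₁ + b·p₂ ≈ (0.598, 0.133, 0.791); φ = arcsin(p_z) ≈ 52.25°, λ = atan2(p_y, p_x) ≈ 12.52°.

≈ 52°N, 13°E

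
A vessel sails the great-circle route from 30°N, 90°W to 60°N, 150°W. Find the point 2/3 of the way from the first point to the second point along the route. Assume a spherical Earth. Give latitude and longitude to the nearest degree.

The haversine formula gives a central angle δ ≈ 0.864 rad (49.5°) between the endpoints.
Interpolate at f = 2/3 with slerp weights a = sin((1−f)δ)/sin δ ≈ 0.373, b = sin(fδ)/sin δ ≈ 0.716.
p = a·p₁ + b·p₂ ≈ (-0.310, -0.503, 0.807); φ = arcsin(p_z) ≈ 53.81°, λ = atan2(p_y, p_x) ≈ -121.68°.

≈ 54°N, 122°W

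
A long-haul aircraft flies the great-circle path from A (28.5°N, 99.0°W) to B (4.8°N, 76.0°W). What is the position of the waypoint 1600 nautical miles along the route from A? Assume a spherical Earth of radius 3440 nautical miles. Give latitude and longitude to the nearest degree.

From cos δ = sin φ₁ sin φ₂ + cos φ₁ cos φ₂ cos Δλ, the central angle is δ ≈ 0.562 rad (32.2°). The total great-circle distance is δ·R ≈ 0.562 × 3440 ≈ 1934 nmi, so the target fraction is f = 1600/1934 ≈ 0.827.
Interpolate at f ≈ 0.827 with slerp weights a = sin((1−f)δ)/sin δ ≈ 0.182, b = sin(fδ)/sin δ ≈ 0.841.
p = a·p₁ + b·p₂ ≈ (0.178, -0.971, 0.157); φ = arcsin(p_z) ≈ 9.05°, λ = atan2(p_y, p_x) ≈ -79.63°.

≈ (9°N, 80°W)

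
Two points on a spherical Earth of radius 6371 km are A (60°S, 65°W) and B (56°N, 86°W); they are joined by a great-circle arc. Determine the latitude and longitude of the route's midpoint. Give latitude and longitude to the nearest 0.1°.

≈ (2.0°S, 76.1°W)

Convert each endpoint to a unit vector on the sphere (x = cos φ cos λ, y = cos φ sin λ, z = sin φ).
The central angle between the endpoints is δ = arccos(p₁·p₂) ≈ 2.045 rad (117.2°).
Interpolate at f = 1/2 with slerp weights a = sin((1−f)δ)/sin δ ≈ 0.960, b = sin(fδ)/sin δ ≈ 0.960.
p = a·p₁ + b·p₂ ≈ (0.240, -0.970, -0.035); φ = arcsin(p_z) ≈ -2.03°, λ = atan2(p_y, p_x) ≈ -76.09°.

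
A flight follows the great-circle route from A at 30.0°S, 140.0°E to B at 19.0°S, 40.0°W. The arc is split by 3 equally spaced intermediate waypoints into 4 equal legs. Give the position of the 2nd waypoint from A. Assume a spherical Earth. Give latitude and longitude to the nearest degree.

Write both endpoints as unit vectors p₁, p₂ with components (cos φ cos λ, cos φ sin λ, sin φ).
The central angle between the endpoints is δ = arccos(p₁·p₂) ≈ 2.286 rad (131.0°).
Interpolate at f = 2/4 with slerp weights a = sin((1−f)δ)/sin δ ≈ 1.206, b = sin(fδ)/sin δ ≈ 1.206.
p = a·p₁ + b·p₂ ≈ (0.073, -0.062, -0.995); φ = arcsin(p_z) ≈ -84.50°, λ = atan2(p_y, p_x) ≈ -40.00°.

≈ 85°S, 40°W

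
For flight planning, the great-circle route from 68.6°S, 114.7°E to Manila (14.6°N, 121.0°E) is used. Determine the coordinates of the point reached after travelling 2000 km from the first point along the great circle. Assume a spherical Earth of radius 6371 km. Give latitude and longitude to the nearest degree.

≈ 51°S, 118°E

Write both endpoints as unit vectors p₁, p₂ with components (cos φ cos λ, cos φ sin λ, sin φ).
The central angle between the endpoints is δ = arccos(p₁·p₂) ≈ 1.454 rad (83.3°). The total great-circle distance is δ·R ≈ 1.454 × 6371 ≈ 9265 km, so the target fraction is f = 2000/9265 ≈ 0.216.
Interpolate at f ≈ 0.216 with slerp weights a = sin((1−f)δ)/sin δ ≈ 0.915, b = sin(fδ)/sin δ ≈ 0.311.
p = a·p₁ + b·p₂ ≈ (-0.294, 0.561, -0.774); φ = arcsin(p_z) ≈ -50.67°, λ = atan2(p_y, p_x) ≈ 117.69°.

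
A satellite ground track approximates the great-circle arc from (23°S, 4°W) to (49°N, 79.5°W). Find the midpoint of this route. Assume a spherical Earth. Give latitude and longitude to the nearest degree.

≈ (16°N, 34°W)

From cos δ = sin φ₁ sin φ₂ + cos φ₁ cos φ₂ cos Δλ, the central angle is δ ≈ 1.715 rad (98.3°).
Interpolate at f = 1/2 with slerp weights a = sin((1−f)δ)/sin δ ≈ 0.764, b = sin(fδ)/sin δ ≈ 0.764.
p = a·p₁ + b·p₂ ≈ (0.793, -0.542, 0.278); φ = arcsin(p_z) ≈ 16.15°, λ = atan2(p_y, p_x) ≈ -34.35°.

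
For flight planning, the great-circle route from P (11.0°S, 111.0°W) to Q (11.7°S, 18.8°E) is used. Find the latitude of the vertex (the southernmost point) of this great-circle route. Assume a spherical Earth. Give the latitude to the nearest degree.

The great circle lies in the plane with unit normal n̂ = (p₁ × p₂)/|p₁ × p₂|.
Here n̂_z ≈ +0.904; the vertex latitude is φ_max = arccos|n̂_z| ≈ 25.3°.

≈ 25°S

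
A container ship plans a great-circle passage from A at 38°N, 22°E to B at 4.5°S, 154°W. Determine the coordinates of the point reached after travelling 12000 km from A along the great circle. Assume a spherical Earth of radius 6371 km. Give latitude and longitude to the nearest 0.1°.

From cos δ = sin φ₁ sin φ₂ + cos φ₁ cos φ₂ cos Δλ, the central angle is δ ≈ 2.553 rad (146.3°). The total great-circle distance is δ·R ≈ 2.553 × 6371 ≈ 16268 km, so the target fraction is f = 12000/16268 ≈ 0.738.
Interpolate at f ≈ 0.738 with slerp weights a = sin((1−f)δ)/sin δ ≈ 1.119, b = sin(fδ)/sin δ ≈ 1.715.
p = a·p₁ + b·p₂ ≈ (-0.719, -0.419, 0.554); φ = arcsin(p_z) ≈ 33.67°, λ = atan2(p_y, p_x) ≈ -149.76°.

≈ 33.7°N, 149.8°W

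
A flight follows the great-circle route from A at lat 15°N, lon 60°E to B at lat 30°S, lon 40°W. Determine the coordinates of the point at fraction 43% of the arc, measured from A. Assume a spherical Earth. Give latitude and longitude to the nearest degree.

From cos δ = sin φ₁ sin φ₂ + cos φ₁ cos φ₂ cos Δλ, the central angle is δ ≈ 1.849 rad (105.9°).
Interpolate at f = 0.43 with slerp weights a = sin((1−f)δ)/sin δ ≈ 0.904, b = sin(fδ)/sin δ ≈ 0.742.
p = a·p₁ + b·p₂ ≈ (0.929, 0.343, -0.137); φ = arcsin(p_z) ≈ -7.89°, λ = atan2(p_y, p_x) ≈ 20.26°.

≈ lat 8°S, lon 20°E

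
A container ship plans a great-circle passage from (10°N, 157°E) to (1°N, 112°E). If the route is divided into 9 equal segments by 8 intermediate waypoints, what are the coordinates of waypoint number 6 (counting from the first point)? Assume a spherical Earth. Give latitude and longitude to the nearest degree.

The haversine formula gives a central angle δ ≈ 0.796 rad (45.6°) between the endpoints.
Interpolate at f = 6/9 with slerp weights a = sin((1−f)δ)/sin δ ≈ 0.367, b = sin(fδ)/sin δ ≈ 0.708.
p = a·p₁ + b·p₂ ≈ (-0.598, 0.798, 0.076); φ = arcsin(p_z) ≈ 4.36°, λ = atan2(p_y, p_x) ≈ 126.85°.

≈ (4°N, 127°E)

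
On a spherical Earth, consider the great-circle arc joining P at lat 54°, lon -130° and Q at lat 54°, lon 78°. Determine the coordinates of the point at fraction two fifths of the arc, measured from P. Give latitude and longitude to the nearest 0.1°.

≈ lat 77.9°, lon -170.8°

Convert each endpoint to a unit vector on the sphere (x = cos φ cos λ, y = cos φ sin λ, z = sin φ).
The central angle between the endpoints is δ = arccos(p₁·p₂) ≈ 1.214 rad (69.5°).
Interpolate at f = 2/5 with slerp weights a = sin((1−f)δ)/sin δ ≈ 0.710, b = sin(fδ)/sin δ ≈ 0.498.
p = a·p₁ + b·p₂ ≈ (-0.208, -0.033, 0.978); φ = arcsin(p_z) ≈ 77.87°, λ = atan2(p_y, p_x) ≈ -170.83°.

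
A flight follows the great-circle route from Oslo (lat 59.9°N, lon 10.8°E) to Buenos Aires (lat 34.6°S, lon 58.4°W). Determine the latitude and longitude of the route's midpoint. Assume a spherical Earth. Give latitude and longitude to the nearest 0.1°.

≈ lat 15.1°N, lon 33.3°W

The haversine formula gives a central angle δ ≈ 1.923 rad (110.2°) between the endpoints.
Interpolate at f = 1/2 with slerp weights a = sin((1−f)δ)/sin δ ≈ 0.873, b = sin(fδ)/sin δ ≈ 0.873.
p = a·p₁ + b·p₂ ≈ (0.807, -0.530, 0.260); φ = arcsin(p_z) ≈ 15.05°, λ = atan2(p_y, p_x) ≈ -33.31°.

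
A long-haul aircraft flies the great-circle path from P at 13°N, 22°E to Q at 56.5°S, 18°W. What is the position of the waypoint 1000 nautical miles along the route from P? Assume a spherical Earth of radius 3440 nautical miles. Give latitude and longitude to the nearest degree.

Write both endpoints as unit vectors p₁, p₂ with components (cos φ cos λ, cos φ sin λ, sin φ).
The central angle between the endpoints is δ = arccos(p₁·p₂) ≈ 1.344 rad (77.0°). The total great-circle distance is δ·R ≈ 1.344 × 3440 ≈ 4625 nmi, so the target fraction is f = 1000/4625 ≈ 0.216.
Interpolate at f ≈ 0.216 with slerp weights a = sin((1−f)δ)/sin δ ≈ 0.892, b = sin(fδ)/sin δ ≈ 0.294.
p = a·p₁ + b·p₂ ≈ (0.960, 0.275, -0.045); φ = arcsin(p_z) ≈ -2.56°, λ = atan2(p_y, p_x) ≈ 16.00°.

≈ 3°S, 16°E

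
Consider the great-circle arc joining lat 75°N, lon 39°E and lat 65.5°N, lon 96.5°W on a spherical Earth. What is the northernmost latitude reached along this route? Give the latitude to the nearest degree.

The great circle lies in the plane with unit normal n̂ = (p₁ × p₂)/|p₁ × p₂|.
Here n̂_z ≈ -0.126; the vertex latitude is φ_max = arccos|n̂_z| ≈ 82.8°.

≈ 83°N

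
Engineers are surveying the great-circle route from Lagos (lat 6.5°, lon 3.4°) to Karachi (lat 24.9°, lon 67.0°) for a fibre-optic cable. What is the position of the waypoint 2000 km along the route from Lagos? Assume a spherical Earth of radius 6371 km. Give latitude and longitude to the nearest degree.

≈ lat 14°, lon 20°

The haversine formula gives a central angle δ ≈ 1.106 rad (63.4°) between the endpoints. The total great-circle distance is δ·R ≈ 1.106 × 6371 ≈ 7045 km, so the target fraction is f = 2000/7045 ≈ 0.284.
Interpolate at f ≈ 0.284 with slerp weights a = sin((1−f)δ)/sin δ ≈ 0.796, b = sin(fδ)/sin δ ≈ 0.345.
p = a·p₁ + b·p₂ ≈ (0.912, 0.335, 0.236); φ = arcsin(p_z) ≈ 13.63°, λ = atan2(p_y, p_x) ≈ 20.19°.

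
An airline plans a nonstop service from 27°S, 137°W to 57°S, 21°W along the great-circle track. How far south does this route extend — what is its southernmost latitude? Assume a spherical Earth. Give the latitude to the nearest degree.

The great circle lies in the plane with unit normal n̂ = (p₁ × p₂)/|p₁ × p₂|.
Here n̂_z ≈ +0.442; the vertex latitude is φ_max = arccos|n̂_z| ≈ 63.7°.
Check via Clairaut: cos φ_max = |cos φ₁| · sin C = cos(27.0°)·sin(150.2°) ≈ 0.442, again giving ≈ 63.7°.

≈ 64°S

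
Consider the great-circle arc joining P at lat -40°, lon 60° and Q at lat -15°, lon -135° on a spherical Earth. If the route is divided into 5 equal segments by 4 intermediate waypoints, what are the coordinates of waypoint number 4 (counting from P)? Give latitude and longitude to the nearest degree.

≈ lat -39°, lon -142°

The haversine formula gives a central angle δ ≈ 2.151 rad (123.3°) between the endpoints.
Interpolate at f = 4/5 with slerp weights a = sin((1−f)δ)/sin δ ≈ 0.499, b = sin(fδ)/sin δ ≈ 1.182.
p = a·p₁ + b·p₂ ≈ (-0.617, -0.477, -0.627); φ = arcsin(p_z) ≈ -38.80°, λ = atan2(p_y, p_x) ≈ -142.29°.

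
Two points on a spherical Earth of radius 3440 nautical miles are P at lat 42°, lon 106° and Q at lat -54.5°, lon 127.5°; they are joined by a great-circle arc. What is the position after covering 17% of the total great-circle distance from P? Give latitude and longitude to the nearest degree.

≈ lat 26°, lon 110°

Write both endpoints as unit vectors p₁, p₂ with components (cos φ cos λ, cos φ sin λ, sin φ).
The central angle between the endpoints is δ = arccos(p₁·p₂) ≈ 1.715 rad (98.2°).
Interpolate at f = 0.17 with slerp weights a = sin((1−f)δ)/sin δ ≈ 0.999, b = sin(fδ)/sin δ ≈ 0.290.
p = a·p₁ + b·p₂ ≈ (-0.307, 0.848, 0.432); φ = arcsin(p_z) ≈ 25.62°, λ = atan2(p_y, p_x) ≈ 109.93°.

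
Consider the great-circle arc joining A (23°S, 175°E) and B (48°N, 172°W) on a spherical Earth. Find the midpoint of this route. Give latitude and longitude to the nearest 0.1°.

≈ (12.6°N, 179.5°W)

Write both endpoints as unit vectors p₁, p₂ with components (cos φ cos λ, cos φ sin λ, sin φ).
The central angle between the endpoints is δ = arccos(p₁·p₂) ≈ 1.256 rad (72.0°).
Interpolate at f = 1/2 with slerp weights a = sin((1−f)δ)/sin δ ≈ 0.618, b = sin(fδ)/sin δ ≈ 0.618.
p = a·p₁ + b·p₂ ≈ (-0.976, -0.008, 0.218); φ = arcsin(p_z) ≈ 12.58°, λ = atan2(p_y, p_x) ≈ -179.53°.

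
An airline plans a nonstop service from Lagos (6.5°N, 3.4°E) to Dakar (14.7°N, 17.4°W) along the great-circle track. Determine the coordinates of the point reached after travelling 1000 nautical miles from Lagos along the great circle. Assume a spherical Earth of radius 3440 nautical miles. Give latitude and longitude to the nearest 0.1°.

Convert each endpoint to a unit vector on the sphere (x = cos φ cos λ, y = cos φ sin λ, z = sin φ).
The central angle between the endpoints is δ = arccos(p₁·p₂) ≈ 0.384 rad (22.0°). The total great-circle distance is δ·R ≈ 0.384 × 3440 ≈ 1321 nmi, so the target fraction is f = 1000/1321 ≈ 0.757.
Interpolate at f ≈ 0.757 with slerp weights a = sin((1−f)δ)/sin δ ≈ 0.249, b = sin(fδ)/sin δ ≈ 0.765.
p = a·p₁ + b·p₂ ≈ (0.953, -0.207, 0.222); φ = arcsin(p_z) ≈ 12.84°, λ = atan2(p_y, p_x) ≈ -12.23°.

≈ 12.8°N, 12.2°W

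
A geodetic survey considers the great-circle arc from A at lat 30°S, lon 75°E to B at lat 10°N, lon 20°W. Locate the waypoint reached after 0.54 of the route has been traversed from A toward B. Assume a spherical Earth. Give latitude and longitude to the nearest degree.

The haversine formula gives a central angle δ ≈ 1.733 rad (99.3°) between the endpoints.
Interpolate at f = 0.54 with slerp weights a = sin((1−f)δ)/sin δ ≈ 0.725, b = sin(fδ)/sin δ ≈ 0.816.
p = a·p₁ + b·p₂ ≈ (0.917, 0.332, -0.221); φ = arcsin(p_z) ≈ -12.75°, λ = atan2(p_y, p_x) ≈ 19.87°.

≈ lat 13°S, lon 20°E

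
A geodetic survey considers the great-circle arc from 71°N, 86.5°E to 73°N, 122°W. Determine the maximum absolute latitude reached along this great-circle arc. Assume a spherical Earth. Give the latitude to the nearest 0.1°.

≈ 85.4°N

The great circle lies in the plane with unit normal n̂ = (p₁ × p₂)/|p₁ × p₂|.
Here n̂_z ≈ +0.079; the vertex latitude is φ_max = arccos|n̂_z| ≈ 85.4°.
Check via Clairaut: cos φ_max = |cos φ₁| · sin C = cos(71.0°)·sin(14.1°) ≈ 0.079, again giving ≈ 85.4°.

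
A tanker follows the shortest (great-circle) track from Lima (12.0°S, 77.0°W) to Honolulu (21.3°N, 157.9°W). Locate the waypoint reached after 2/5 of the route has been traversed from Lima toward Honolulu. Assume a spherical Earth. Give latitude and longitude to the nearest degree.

Convert each endpoint to a unit vector on the sphere (x = cos φ cos λ, y = cos φ sin λ, z = sin φ).
The central angle between the endpoints is δ = arccos(p₁·p₂) ≈ 1.502 rad (86.1°).
Interpolate at f = 2/5 with slerp weights a = sin((1−f)δ)/sin δ ≈ 0.786, b = sin(fδ)/sin δ ≈ 0.567.
p = a·p₁ + b·p₂ ≈ (-0.316, -0.948, 0.042); φ = arcsin(p_z) ≈ 2.43°, λ = atan2(p_y, p_x) ≈ -108.45°.

≈ 2°N, 108°W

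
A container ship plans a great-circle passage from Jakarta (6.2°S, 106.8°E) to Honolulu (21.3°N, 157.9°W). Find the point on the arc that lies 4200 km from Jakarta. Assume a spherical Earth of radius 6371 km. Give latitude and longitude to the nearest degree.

The haversine formula gives a central angle δ ≈ 1.696 rad (97.2°) between the endpoints. The total great-circle distance is δ·R ≈ 1.696 × 6371 ≈ 10805 km, so the target fraction is f = 4200/10805 ≈ 0.389.
Interpolate at f ≈ 0.389 with slerp weights a = sin((1−f)δ)/sin δ ≈ 0.867, b = sin(fδ)/sin δ ≈ 0.617.
p = a·p₁ + b·p₂ ≈ (-0.782, 0.609, 0.131); φ = arcsin(p_z) ≈ 7.50°, λ = atan2(p_y, p_x) ≈ 142.09°.

≈ 8°N, 142°E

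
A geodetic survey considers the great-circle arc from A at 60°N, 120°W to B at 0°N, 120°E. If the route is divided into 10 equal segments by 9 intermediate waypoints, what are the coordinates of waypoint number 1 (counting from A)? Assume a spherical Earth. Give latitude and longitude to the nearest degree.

≈ 63°N, 141°W

From cos δ = sin φ₁ sin φ₂ + cos φ₁ cos φ₂ cos Δλ, the central angle is δ ≈ 1.823 rad (104.5°).
Interpolate at f = 1/10 with slerp weights a = sin((1−f)δ)/sin δ ≈ 1.030, b = sin(fδ)/sin δ ≈ 0.187.
p = a·p₁ + b·p₂ ≈ (-0.351, -0.284, 0.892); φ = arcsin(p_z) ≈ 63.15°, λ = atan2(p_y, p_x) ≈ -141.05°.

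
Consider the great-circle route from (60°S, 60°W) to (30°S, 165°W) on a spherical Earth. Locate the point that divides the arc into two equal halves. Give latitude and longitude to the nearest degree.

≈ (57°S, 132°W)

Write both endpoints as unit vectors p₁, p₂ with components (cos φ cos λ, cos φ sin λ, sin φ).
The central angle between the endpoints is δ = arccos(p₁·p₂) ≈ 1.244 rad (71.3°).
Interpolate at f = 1/2 with slerp weights a = sin((1−f)δ)/sin δ ≈ 0.615, b = sin(fδ)/sin δ ≈ 0.615.
p = a·p₁ + b·p₂ ≈ (-0.361, -0.404, -0.840); φ = arcsin(p_z) ≈ -57.19°, λ = atan2(p_y, p_x) ≈ -131.75°.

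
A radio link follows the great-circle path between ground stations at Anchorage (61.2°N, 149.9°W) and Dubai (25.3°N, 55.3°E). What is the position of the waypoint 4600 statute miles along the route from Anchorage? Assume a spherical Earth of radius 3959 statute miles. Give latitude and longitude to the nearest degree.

≈ 49°N, 63°E

Convert each endpoint to a unit vector on the sphere (x = cos φ cos λ, y = cos φ sin λ, z = sin φ).
The central angle between the endpoints is δ = arccos(p₁·p₂) ≈ 1.590 rad (91.1°). The total great-circle distance is δ·R ≈ 1.590 × 3959 ≈ 6296 mi, so the target fraction is f = 4600/6296 ≈ 0.731.
Interpolate at f ≈ 0.731 with slerp weights a = sin((1−f)δ)/sin δ ≈ 0.416, b = sin(fδ)/sin δ ≈ 0.918.
p = a·p₁ + b·p₂ ≈ (0.299, 0.582, 0.756); φ = arcsin(p_z) ≈ 49.15°, λ = atan2(p_y, p_x) ≈ 62.79°.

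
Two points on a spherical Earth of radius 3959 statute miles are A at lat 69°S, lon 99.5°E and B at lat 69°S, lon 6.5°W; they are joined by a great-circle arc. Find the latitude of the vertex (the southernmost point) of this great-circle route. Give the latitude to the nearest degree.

≈ 77°S

The great circle lies in the plane with unit normal n̂ = (p₁ × p₂)/|p₁ × p₂|.
Here n̂_z ≈ -0.225; the vertex latitude is φ_max = arccos|n̂_z| ≈ 77.0°.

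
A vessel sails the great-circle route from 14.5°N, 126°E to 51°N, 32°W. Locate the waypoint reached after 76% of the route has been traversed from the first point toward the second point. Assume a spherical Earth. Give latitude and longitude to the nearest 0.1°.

Convert each endpoint to a unit vector on the sphere (x = cos φ cos λ, y = cos φ sin λ, z = sin φ).
The central angle between the endpoints is δ = arccos(p₁·p₂) ≈ 1.950 rad (111.7°).
Interpolate at f = 0.76 with slerp weights a = sin((1−f)δ)/sin δ ≈ 0.486, b = sin(fδ)/sin δ ≈ 1.072.
p = a·p₁ + b·p₂ ≈ (0.296, 0.023, 0.955); φ = arcsin(p_z) ≈ 72.74°, λ = atan2(p_y, p_x) ≈ 4.40°.

≈ 72.7°N, 4.4°E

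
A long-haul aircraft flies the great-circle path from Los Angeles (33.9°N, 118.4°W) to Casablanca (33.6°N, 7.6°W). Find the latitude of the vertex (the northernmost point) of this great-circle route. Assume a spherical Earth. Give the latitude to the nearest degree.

The great circle lies in the plane with unit normal n̂ = (p₁ × p₂)/|p₁ × p₂|.
Here n̂_z ≈ +0.648; the vertex latitude is φ_max = arccos|n̂_z| ≈ 49.6°.

≈ 50°N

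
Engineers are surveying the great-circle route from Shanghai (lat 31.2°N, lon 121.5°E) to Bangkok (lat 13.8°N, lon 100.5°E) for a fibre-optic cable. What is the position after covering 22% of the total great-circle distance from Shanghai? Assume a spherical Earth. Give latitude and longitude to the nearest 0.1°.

Write both endpoints as unit vectors p₁, p₂ with components (cos φ cos λ, cos φ sin λ, sin φ).
The central angle between the endpoints is δ = arccos(p₁·p₂) ≈ 0.453 rad (26.0°).
Interpolate at f = 0.22 with slerp weights a = sin((1−f)δ)/sin δ ≈ 0.791, b = sin(fδ)/sin δ ≈ 0.227.
p = a·p₁ + b·p₂ ≈ (-0.394, 0.794, 0.464); φ = arcsin(p_z) ≈ 27.63°, λ = atan2(p_y, p_x) ≈ 116.38°.

≈ lat 27.6°N, lon 116.4°E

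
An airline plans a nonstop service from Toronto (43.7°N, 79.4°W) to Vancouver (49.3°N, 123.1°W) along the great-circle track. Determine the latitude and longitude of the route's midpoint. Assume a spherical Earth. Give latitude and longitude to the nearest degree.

≈ (49°N, 100°W)

From cos δ = sin φ₁ sin φ₂ + cos φ₁ cos φ₂ cos Δλ, the central angle is δ ≈ 0.526 rad (30.2°).
Interpolate at f = 1/2 with slerp weights a = sin((1−f)δ)/sin δ ≈ 0.518, b = sin(fδ)/sin δ ≈ 0.518.
p = a·p₁ + b·p₂ ≈ (-0.116, -0.651, 0.750); φ = arcsin(p_z) ≈ 48.62°, λ = atan2(p_y, p_x) ≈ -100.07°.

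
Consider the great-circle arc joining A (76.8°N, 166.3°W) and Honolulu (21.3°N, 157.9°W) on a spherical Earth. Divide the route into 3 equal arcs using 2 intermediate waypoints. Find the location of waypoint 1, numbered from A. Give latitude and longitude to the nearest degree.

Write both endpoints as unit vectors p₁, p₂ with components (cos φ cos λ, cos φ sin λ, sin φ).
The central angle between the endpoints is δ = arccos(p₁·p₂) ≈ 0.971 rad (55.7°).
Interpolate at f = 1/3 with slerp weights a = sin((1−f)δ)/sin δ ≈ 0.731, b = sin(fδ)/sin δ ≈ 0.385.
p = a·p₁ + b·p₂ ≈ (-0.495, -0.175, 0.851); φ = arcsin(p_z) ≈ 58.36°, λ = atan2(p_y, p_x) ≈ -160.56°.

≈ (58°N, 161°W)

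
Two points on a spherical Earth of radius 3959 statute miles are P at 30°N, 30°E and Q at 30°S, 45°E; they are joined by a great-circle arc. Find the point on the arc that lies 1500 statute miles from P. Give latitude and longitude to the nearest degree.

Write both endpoints as unit vectors p₁, p₂ with components (cos φ cos λ, cos φ sin λ, sin φ).
The central angle between the endpoints is δ = arccos(p₁·p₂) ≈ 1.076 rad (61.7°). The total great-circle distance is δ·R ≈ 1.076 × 3959 ≈ 4262 mi, so the target fraction is f = 1500/4262 ≈ 0.352.
Interpolate at f ≈ 0.352 with slerp weights a = sin((1−f)δ)/sin δ ≈ 0.730, b = sin(fδ)/sin δ ≈ 0.420.
p = a·p₁ + b·p₂ ≈ (0.805, 0.573, 0.155); φ = arcsin(p_z) ≈ 8.90°, λ = atan2(p_y, p_x) ≈ 35.47°.

≈ 9°N, 35°E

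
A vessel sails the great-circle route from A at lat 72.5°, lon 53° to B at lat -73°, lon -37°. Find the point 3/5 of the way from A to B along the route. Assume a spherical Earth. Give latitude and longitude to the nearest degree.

≈ lat -16°, lon 5°

Convert each endpoint to a unit vector on the sphere (x = cos φ cos λ, y = cos φ sin λ, z = sin φ).
The central angle between the endpoints is δ = arccos(p₁·p₂) ≈ 2.719 rad (155.8°).
Interpolate at f = 3/5 with slerp weights a = sin((1−f)δ)/sin δ ≈ 2.159, b = sin(fδ)/sin δ ≈ 2.434.
p = a·p₁ + b·p₂ ≈ (0.959, 0.090, -0.268); φ = arcsin(p_z) ≈ -15.56°, λ = atan2(p_y, p_x) ≈ 5.38°.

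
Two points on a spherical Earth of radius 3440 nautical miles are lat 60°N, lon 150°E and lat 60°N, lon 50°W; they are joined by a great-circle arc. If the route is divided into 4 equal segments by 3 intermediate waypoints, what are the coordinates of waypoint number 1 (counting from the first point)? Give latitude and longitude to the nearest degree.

≈ lat 74°N, lon 161°E

Convert each endpoint to a unit vector on the sphere (x = cos φ cos λ, y = cos φ sin λ, z = sin φ).
The central angle between the endpoints is δ = arccos(p₁·p₂) ≈ 1.030 rad (59.0°).
Interpolate at f = 1/4 with slerp weights a = sin((1−f)δ)/sin δ ≈ 0.814, b = sin(fδ)/sin δ ≈ 0.297.
p = a·p₁ + b·p₂ ≈ (-0.257, 0.090, 0.962); φ = arcsin(p_z) ≈ 74.20°, λ = atan2(p_y, p_x) ≈ 160.75°.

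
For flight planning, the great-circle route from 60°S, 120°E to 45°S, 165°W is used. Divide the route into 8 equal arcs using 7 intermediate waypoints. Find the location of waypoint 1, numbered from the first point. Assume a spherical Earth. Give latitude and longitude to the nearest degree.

≈ 61°S, 131°E

Convert each endpoint to a unit vector on the sphere (x = cos φ cos λ, y = cos φ sin λ, z = sin φ).
The central angle between the endpoints is δ = arccos(p₁·p₂) ≈ 0.790 rad (45.3°).
Interpolate at f = 1/8 with slerp weights a = sin((1−f)δ)/sin δ ≈ 0.897, b = sin(fδ)/sin δ ≈ 0.139.
p = a·p₁ + b·p₂ ≈ (-0.319, 0.363, -0.875); φ = arcsin(p_z) ≈ -61.09°, λ = atan2(p_y, p_x) ≈ 131.31°.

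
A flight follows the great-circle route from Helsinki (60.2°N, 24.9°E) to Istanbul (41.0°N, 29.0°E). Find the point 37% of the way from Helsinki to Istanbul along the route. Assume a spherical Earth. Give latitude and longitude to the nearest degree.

Write both endpoints as unit vectors p₁, p₂ with components (cos φ cos λ, cos φ sin λ, sin φ).
The central angle between the endpoints is δ = arccos(p₁·p₂) ≈ 0.338 rad (19.4°).
Interpolate at f = 0.37 with slerp weights a = sin((1−f)δ)/sin δ ≈ 0.637, b = sin(fδ)/sin δ ≈ 0.376.
p = a·p₁ + b·p₂ ≈ (0.536, 0.271, 0.800); φ = arcsin(p_z) ≈ 53.11°, λ = atan2(p_y, p_x) ≈ 26.84°.

≈ 53°N, 27°E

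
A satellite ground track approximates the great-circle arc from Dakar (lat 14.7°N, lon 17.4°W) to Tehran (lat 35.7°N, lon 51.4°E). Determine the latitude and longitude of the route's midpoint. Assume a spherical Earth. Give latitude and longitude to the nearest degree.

≈ lat 30°N, lon 14°E

From cos δ = sin φ₁ sin φ₂ + cos φ₁ cos φ₂ cos Δλ, the central angle is δ ≈ 1.124 rad (64.4°).
Interpolate at f = 1/2 with slerp weights a = sin((1−f)δ)/sin δ ≈ 0.591, b = sin(fδ)/sin δ ≈ 0.591.
p = a·p₁ + b·p₂ ≈ (0.845, 0.204, 0.495); φ = arcsin(p_z) ≈ 29.65°, λ = atan2(p_y, p_x) ≈ 13.58°.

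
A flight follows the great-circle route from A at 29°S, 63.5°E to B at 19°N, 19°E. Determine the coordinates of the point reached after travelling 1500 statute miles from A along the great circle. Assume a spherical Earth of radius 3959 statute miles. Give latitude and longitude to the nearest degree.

≈ 13°S, 47°E

Convert each endpoint to a unit vector on the sphere (x = cos φ cos λ, y = cos φ sin λ, z = sin φ).
The central angle between the endpoints is δ = arccos(p₁·p₂) ≈ 1.124 rad (64.4°). The total great-circle distance is δ·R ≈ 1.124 × 3959 ≈ 4450 mi, so the target fraction is f = 1500/4450 ≈ 0.337.
Interpolate at f ≈ 0.337 with slerp weights a = sin((1−f)δ)/sin δ ≈ 0.752, b = sin(fδ)/sin δ ≈ 0.410.
p = a·p₁ + b·p₂ ≈ (0.660, 0.715, -0.231); φ = arcsin(p_z) ≈ -13.36°, λ = atan2(p_y, p_x) ≈ 47.28°.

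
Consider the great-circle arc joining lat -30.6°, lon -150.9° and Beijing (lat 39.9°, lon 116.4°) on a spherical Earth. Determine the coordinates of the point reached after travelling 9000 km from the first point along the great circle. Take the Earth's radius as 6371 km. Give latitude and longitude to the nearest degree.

Convert each endpoint to a unit vector on the sphere (x = cos φ cos λ, y = cos φ sin λ, z = sin φ).
The central angle between the endpoints is δ = arccos(p₁·p₂) ≈ 1.937 rad (111.0°). The total great-circle distance is δ·R ≈ 1.937 × 6371 ≈ 12338 km, so the target fraction is f = 9000/12338 ≈ 0.729.
Interpolate at f ≈ 0.729 with slerp weights a = sin((1−f)δ)/sin δ ≈ 0.536, b = sin(fδ)/sin δ ≈ 1.057.
p = a·p₁ + b·p₂ ≈ (-0.764, 0.502, 0.406); φ = arcsin(p_z) ≈ 23.93°, λ = atan2(p_y, p_x) ≈ 146.66°.

≈ lat 24°, lon 147°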